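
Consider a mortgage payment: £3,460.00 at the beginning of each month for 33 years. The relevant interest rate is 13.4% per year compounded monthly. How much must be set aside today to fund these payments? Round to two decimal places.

£309,454.47

This is an annuity due: 396 payments of £3,460.00 at the beginning of each month.
Periodic rate r = 0.134/12 per month; n is counted in months.
PV = PMT × [(1 − (1+r)^−n)/r] × (1+r) = 3,460 × [1 − (1+r)^−396] / r × (1+r) = £309,454.47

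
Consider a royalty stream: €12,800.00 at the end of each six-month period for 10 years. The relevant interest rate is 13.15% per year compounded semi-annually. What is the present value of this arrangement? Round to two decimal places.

€140,200.53

This is an ordinary annuity: 20 payments of €12,800.00 at the end of each six-month period.
Periodic rate r = 0.1315/2 per half-year; n is counted in half-years.
PV = PMT × [(1 − (1+r)^−n)/r] = 12,800 × [1 − (1+r)^−20] / r = €140,200.53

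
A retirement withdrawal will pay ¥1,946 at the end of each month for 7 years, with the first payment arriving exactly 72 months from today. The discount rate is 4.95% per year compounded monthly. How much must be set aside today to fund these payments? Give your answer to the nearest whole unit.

¥102,960

Ordinary annuity of 84 payments, first payment at period 72.
Periodic rate r = 0.0495/12 per month; n is counted in months.
The ordinary-annuity PV formula values the stream one period before the first payment (period 71); discount that back 71 periods:
PV₀ = 1,946 × [1 − (1+r)^−84] / r × (1+r)^−71 = ¥102,960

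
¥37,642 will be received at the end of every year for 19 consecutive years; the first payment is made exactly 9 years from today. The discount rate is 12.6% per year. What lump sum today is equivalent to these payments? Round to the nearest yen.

Ordinary annuity of 19 payments, first payment at period 9.
Periodic rate r = 0.126 per year.
The ordinary-annuity PV formula values the stream one period before the first payment (period 8); discount that back 8 periods:
PV₀ = 37,642 × [1 − (1+r)^−19] / r × (1+r)^−8 = ¥103,483

¥103,483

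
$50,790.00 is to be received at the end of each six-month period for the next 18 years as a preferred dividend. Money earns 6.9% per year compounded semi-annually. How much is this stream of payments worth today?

$1,038,002.43

This is an ordinary annuity: 36 payments of $50,790.00 at the end of each six-month period.
Periodic rate r = 0.069/2 per half-year; n is counted in half-years.
PV = PMT × [(1 − (1+r)^−n)/r] = 50,790 × [1 − (1+r)^−36] / r = $1,038,002.43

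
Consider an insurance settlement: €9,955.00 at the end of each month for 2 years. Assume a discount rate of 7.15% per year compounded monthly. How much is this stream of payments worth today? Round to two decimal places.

This is an ordinary annuity: 24 payments of €9,955.00 at the end of each month.
Periodic rate r = 0.0715/12 per month; n is counted in months.
PV = PMT × [(1 − (1+r)^−n)/r] = 9,955 × [1 − (1+r)^−24] / r = €222,008.57

€222,008.57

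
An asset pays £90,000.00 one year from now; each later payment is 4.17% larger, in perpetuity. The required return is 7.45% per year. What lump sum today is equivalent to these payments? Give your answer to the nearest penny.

Periodic rate r = 0.0745 per year.
Growing perpetuity (Gordon): PV = PMT₁ / (r − g) = 90,000 / (r − 0.0417) = £2,743,902.44.

£2,743,902.44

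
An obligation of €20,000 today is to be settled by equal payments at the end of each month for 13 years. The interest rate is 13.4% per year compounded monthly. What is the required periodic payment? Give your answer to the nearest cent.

€271.32

Level ordinary annuity; solve PV = PMT × [(1 − (1+r)^−n)/r] for PMT.
Periodic rate r = 0.134/12 per month; n is counted in months.
With n = 156: PMT = 20,000 / ([(1 − (1+r)^−n)/r]) = €271.32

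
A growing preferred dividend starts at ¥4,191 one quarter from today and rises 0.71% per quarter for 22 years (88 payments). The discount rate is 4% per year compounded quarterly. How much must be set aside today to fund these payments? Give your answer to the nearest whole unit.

¥323,084

Periodic rate r = 0.04/4 per quarter; n is counted in quarters.
Growing ordinary annuity: PV = PMT₁ × [1 − ((1+g)/(1+r))^n] / (r − g) = 4,191 × [1 − ((1+0.0071)/(1+r))^88] / (r − 0.0071) = ¥323,084.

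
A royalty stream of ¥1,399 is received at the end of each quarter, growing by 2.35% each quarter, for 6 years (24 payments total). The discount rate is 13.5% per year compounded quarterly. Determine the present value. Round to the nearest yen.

¥29,032

Periodic rate r = 0.135/4 per quarter; n is counted in quarters.
Growing ordinary annuity: PV = PMT₁ × [1 − ((1+g)/(1+r))^n] / (r − g) = 1,399 × [1 − ((1+0.0235)/(1+r))^24] / (r − 0.0235) = ¥29,032.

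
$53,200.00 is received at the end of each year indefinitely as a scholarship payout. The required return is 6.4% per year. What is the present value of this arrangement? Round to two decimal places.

Periodic rate r = 0.064 per year.
Level perpetuity: PV = PMT / r = 53,200 / (0.064) = $831,250.00.

$831,250.00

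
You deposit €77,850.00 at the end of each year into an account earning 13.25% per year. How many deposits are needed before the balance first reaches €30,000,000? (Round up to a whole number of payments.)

32 payments

Periodic rate r = 0.1325 per year.
Ordinary annuity FV: 30,000,000 = 77,850 × [((1+r)^n − 1)/r].
(1+r)^n = 1 + 30,000,000 × r / 77,850, so n = ln(1 + 30,000,000·r/77,850) / ln(1+r) = 31.76.
Round up to a whole number of payments: n = 32.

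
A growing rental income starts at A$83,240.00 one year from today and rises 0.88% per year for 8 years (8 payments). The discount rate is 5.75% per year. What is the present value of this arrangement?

Periodic rate r = 0.0575 per year.
Growing ordinary annuity: PV = PMT₁ × [1 − ((1+g)/(1+r))^n] / (r − g) = 83,240 × [1 − ((1+0.0088)/(1+r))^8] / (r − 0.0088) = A$537,043.02.

A$537,043.02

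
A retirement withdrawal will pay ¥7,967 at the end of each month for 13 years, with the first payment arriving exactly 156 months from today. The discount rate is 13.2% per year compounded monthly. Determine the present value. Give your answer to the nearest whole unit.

¥108,769

Ordinary annuity of 156 payments, first payment at period 156.
Periodic rate r = 0.132/12 per month; n is counted in months.
The ordinary-annuity PV formula values the stream one period before the first payment (period 155); discount that back 155 periods:
PV₀ = 7,967 × [1 − (1+r)^−156] / r × (1+r)^−155 = ¥108,769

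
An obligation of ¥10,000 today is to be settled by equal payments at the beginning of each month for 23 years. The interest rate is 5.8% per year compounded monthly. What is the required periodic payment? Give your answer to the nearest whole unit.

Level annuity due; solve PV = PMT × [(1 − (1+r)^−n)/r] × (1+r) for PMT.
Periodic rate r = 0.058/12 per month; n is counted in months.
With n = 276: PMT = 10,000 / ([(1 − (1+r)^−n)/r] × (1+r)) = ¥65

¥65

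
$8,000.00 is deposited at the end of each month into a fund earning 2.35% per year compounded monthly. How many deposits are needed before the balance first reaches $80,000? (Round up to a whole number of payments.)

10 payments

Periodic rate r = 0.0235/12 per month; n is counted in months.
Ordinary annuity FV: 80,000 = 8,000 × [((1+r)^n − 1)/r].
(1+r)^n = 1 + 80,000 × r / 8,000, so n = ln(1 + 80,000·r/8,000) / ln(1+r) = 9.91.
Round up to a whole number of payments: n = 10.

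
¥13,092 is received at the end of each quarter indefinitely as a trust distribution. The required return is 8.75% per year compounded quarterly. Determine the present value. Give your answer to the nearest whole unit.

¥598,491

Periodic rate r = 0.0875/4 per quarter.
Level perpetuity: PV = PMT / r = 13,092 / (0.0875/4) = ¥598,491.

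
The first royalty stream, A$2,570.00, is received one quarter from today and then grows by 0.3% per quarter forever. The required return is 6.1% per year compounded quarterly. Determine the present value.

Periodic rate r = 0.061/4 per quarter.
Growing perpetuity (Gordon): PV = PMT₁ / (r − g) = 2,570 / (r − 0.003) = A$209,795.92.

A$209,795.92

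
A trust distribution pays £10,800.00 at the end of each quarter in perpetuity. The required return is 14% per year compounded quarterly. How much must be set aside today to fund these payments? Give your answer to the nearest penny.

Periodic rate r = 0.14/4 per quarter.
Level perpetuity: PV = PMT / r = 10,800 / (0.14/4) = £308,571.43.

£308,571.43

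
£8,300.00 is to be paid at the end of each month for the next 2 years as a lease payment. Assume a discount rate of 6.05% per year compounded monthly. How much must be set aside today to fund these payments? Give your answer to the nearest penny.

£187,176.63

This is an ordinary annuity: 24 payments of £8,300.00 at the end of each month.
Periodic rate r = 0.0605/12 per month; n is counted in months.
PV = PMT × [(1 − (1+r)^−n)/r] = 8,300 × [1 − (1+r)^−24] / r = £187,176.63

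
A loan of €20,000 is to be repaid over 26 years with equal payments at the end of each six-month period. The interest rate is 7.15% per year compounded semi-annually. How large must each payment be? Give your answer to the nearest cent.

€852.17

Level ordinary annuity; solve PV = PMT × [(1 − (1+r)^−n)/r] for PMT.
Periodic rate r = 0.0715/2 per half-year; n is counted in half-years.
With n = 52: PMT = 20,000 / ([(1 − (1+r)^−n)/r]) = €852.17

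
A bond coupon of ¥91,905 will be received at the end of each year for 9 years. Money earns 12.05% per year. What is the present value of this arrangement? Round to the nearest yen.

This is an ordinary annuity: 9 payments of ¥91,905 at the end of each year.
Periodic rate r = 0.1205 per year.
PV = PMT × [(1 − (1+r)^−n)/r] = 91,905 × [1 − (1+r)^−9] / r = ¥488,763

¥488,763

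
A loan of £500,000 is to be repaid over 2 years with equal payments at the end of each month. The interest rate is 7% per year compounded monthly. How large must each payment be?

£22,386.29

Level ordinary annuity; solve PV = PMT × [(1 − (1+r)^−n)/r] for PMT.
Periodic rate r = 0.07/12 per month; n is counted in months.
With n = 24: PMT = 500,000 / ([(1 − (1+r)^−n)/r]) = £22,386.29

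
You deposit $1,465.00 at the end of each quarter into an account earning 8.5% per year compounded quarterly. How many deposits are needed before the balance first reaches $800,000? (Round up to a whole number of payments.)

Periodic rate r = 0.085/4 per quarter; n is counted in quarters.
Ordinary annuity FV: 800,000 = 1,465 × [((1+r)^n − 1)/r].
(1+r)^n = 1 + 800,000 × r / 1,465, so n = ln(1 + 800,000·r/1,465) / ln(1+r) = 120.51.
Round up to a whole number of payments: n = 121.

121 payments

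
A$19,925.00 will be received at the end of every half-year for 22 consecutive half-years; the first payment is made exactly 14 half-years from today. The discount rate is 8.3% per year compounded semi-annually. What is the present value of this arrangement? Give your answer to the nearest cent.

A$167,310.97

Ordinary annuity of 22 payments, first payment at period 14.
Periodic rate r = 0.083/2 per half-year; n is counted in half-years.
The ordinary-annuity PV formula values the stream one period before the first payment (period 13); discount that back 13 periods:
PV₀ = 19,925 × [1 − (1+r)^−22] / r × (1+r)^−13 = A$167,310.97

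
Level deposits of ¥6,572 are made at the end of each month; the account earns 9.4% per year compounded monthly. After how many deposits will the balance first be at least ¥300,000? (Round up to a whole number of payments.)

Periodic rate r = 0.094/12 per month; n is counted in months.
Ordinary annuity FV: 300,000 = 6,572 × [((1+r)^n − 1)/r].
(1+r)^n = 1 + 300,000 × r / 6,572, so n = ln(1 + 300,000·r/6,572) / ln(1+r) = 39.18.
Round up to a whole number of payments: n = 40.

40 payments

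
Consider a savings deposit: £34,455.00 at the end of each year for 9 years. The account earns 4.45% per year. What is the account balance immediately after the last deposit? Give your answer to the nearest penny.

This is an ordinary annuity: 9 deposits of £34,455.00 at the end of each year.
Periodic rate r = 0.0445 per year.
FV = PMT × [((1+r)^n − 1)/r] = 34,455 × [(1+r)^9 − 1] / r = £371,423.29

£371,423.29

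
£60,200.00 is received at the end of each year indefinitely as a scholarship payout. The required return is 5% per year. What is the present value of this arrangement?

£1,204,000.00

Periodic rate r = 0.05 per year.
Level perpetuity: PV = PMT / r = 60,200 / (0.05) = £1,204,000.00.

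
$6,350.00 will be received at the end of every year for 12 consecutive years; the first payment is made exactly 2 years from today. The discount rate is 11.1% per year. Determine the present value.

$36,931.41

Ordinary annuity of 12 payments, first payment at period 2.
Periodic rate r = 0.111 per year.
The ordinary-annuity PV formula values the stream one period before the first payment (period 1); discount that back 1 periods:
PV₀ = 6,350 × [1 − (1+r)^−12] / r × (1+r)^−1 = $36,931.41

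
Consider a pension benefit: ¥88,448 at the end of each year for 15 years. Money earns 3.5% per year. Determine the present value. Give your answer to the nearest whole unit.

¥1,018,692

This is an ordinary annuity: 15 payments of ¥88,448 at the end of each year.
Periodic rate r = 0.035 per year.
PV = PMT × [(1 − (1+r)^−n)/r] = 88,448 × [1 − (1+r)^−15] / r = ¥1,018,692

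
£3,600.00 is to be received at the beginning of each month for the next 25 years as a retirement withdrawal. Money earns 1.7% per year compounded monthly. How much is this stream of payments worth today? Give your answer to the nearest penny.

This is an annuity due: 300 payments of £3,600.00 at the beginning of each month.
Periodic rate r = 0.017/12 per month; n is counted in months.
PV = PMT × [(1 − (1+r)^−n)/r] × (1+r) = 3,600 × [1 − (1+r)^−300] / r × (1+r) = £880,578.06

£880,578.06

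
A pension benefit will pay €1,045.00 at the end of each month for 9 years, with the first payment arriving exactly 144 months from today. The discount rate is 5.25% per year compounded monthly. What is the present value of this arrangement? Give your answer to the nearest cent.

Ordinary annuity of 108 payments, first payment at period 144.
Periodic rate r = 0.0525/12 per month; n is counted in months.
The ordinary-annuity PV formula values the stream one period before the first payment (period 143); discount that back 143 periods:
PV₀ = 1,045 × [1 − (1+r)^−108] / r × (1+r)^−143 = €48,096.73

€48,096.73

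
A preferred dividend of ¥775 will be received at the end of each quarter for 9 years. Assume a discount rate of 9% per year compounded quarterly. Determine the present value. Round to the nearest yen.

This is an ordinary annuity: 36 payments of ¥775 at the end of each quarter.
Periodic rate r = 0.09/4 per quarter; n is counted in quarters.
PV = PMT × [(1 − (1+r)^−n)/r] = 775 × [1 − (1+r)^−36] / r = ¥18,983

¥18,983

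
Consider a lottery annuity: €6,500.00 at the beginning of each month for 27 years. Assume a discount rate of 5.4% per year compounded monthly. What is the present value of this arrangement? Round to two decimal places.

€1,112,201.80

This is an annuity due: 324 payments of €6,500.00 at the beginning of each month.
Periodic rate r = 0.054/12 per month; n is counted in months.
PV = PMT × [(1 − (1+r)^−n)/r] × (1+r) = 6,500 × [1 − (1+r)^−324] / r × (1+r) = €1,112,201.80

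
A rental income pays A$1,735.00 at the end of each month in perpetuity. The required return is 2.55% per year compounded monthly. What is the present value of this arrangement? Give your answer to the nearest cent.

A$816,470.59

Periodic rate r = 0.0255/12 per month.
Level perpetuity: PV = PMT / r = 1,735 / (0.0255/12) = A$816,470.59.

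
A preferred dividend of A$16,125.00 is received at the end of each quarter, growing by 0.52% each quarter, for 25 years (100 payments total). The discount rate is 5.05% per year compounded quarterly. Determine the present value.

A$1,131,349.76

Periodic rate r = 0.0505/4 per quarter; n is counted in quarters.
Growing ordinary annuity: PV = PMT₁ × [1 − ((1+g)/(1+r))^n] / (r − g) = 16,125 × [1 − ((1+0.0052)/(1+r))^100] / (r − 0.0052) = A$1,131,349.76.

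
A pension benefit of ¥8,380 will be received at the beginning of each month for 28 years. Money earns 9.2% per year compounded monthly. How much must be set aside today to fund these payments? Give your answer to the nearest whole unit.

This is an annuity due: 336 payments of ¥8,380 at the beginning of each month.
Periodic rate r = 0.092/12 per month; n is counted in months.
PV = PMT × [(1 − (1+r)^−n)/r] × (1+r) = 8,380 × [1 − (1+r)^−336] / r × (1+r) = ¥1,016,802

¥1,016,802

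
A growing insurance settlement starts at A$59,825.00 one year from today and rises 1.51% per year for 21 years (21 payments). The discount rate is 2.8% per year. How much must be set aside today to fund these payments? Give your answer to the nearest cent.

A$1,080,276.58

Periodic rate r = 0.028 per year.
Growing ordinary annuity: PV = PMT₁ × [1 − ((1+g)/(1+r))^n] / (r − g) = 59,825 × [1 − ((1+0.0151)/(1+r))^21] / (r − 0.0151) = A$1,080,276.58.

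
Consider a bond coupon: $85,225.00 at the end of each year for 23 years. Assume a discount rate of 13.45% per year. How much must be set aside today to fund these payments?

This is an ordinary annuity: 23 payments of $85,225.00 at the end of each year.
Periodic rate r = 0.1345 per year.
PV = PMT × [(1 − (1+r)^−n)/r] = 85,225 × [1 − (1+r)^−23] / r = $598,862.19

$598,862.19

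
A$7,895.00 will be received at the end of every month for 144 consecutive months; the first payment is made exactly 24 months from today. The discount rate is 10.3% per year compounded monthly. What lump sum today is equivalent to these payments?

Ordinary annuity of 144 payments, first payment at period 24.
Periodic rate r = 0.103/12 per month; n is counted in months.
The ordinary-annuity PV formula values the stream one period before the first payment (period 23); discount that back 23 periods:
PV₀ = 7,895 × [1 − (1+r)^−144] / r × (1+r)^−23 = A$534,944.71

A$534,944.71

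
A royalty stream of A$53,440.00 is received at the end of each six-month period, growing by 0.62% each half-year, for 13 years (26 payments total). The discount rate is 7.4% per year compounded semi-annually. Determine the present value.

Periodic rate r = 0.074/2 per half-year; n is counted in half-years.
Growing ordinary annuity: PV = PMT₁ × [1 − ((1+g)/(1+r))^n] / (r − g) = 53,440 × [1 − ((1+0.0062)/(1+r))^26] / (r − 0.0062) = A$942,818.66.

A$942,818.66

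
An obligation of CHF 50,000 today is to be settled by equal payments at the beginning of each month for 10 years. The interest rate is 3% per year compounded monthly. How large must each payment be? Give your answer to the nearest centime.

Level annuity due; solve PV = PMT × [(1 − (1+r)^−n)/r] × (1+r) for PMT.
Periodic rate r = 0.03/12 per month; n is counted in months.
With n = 120: PMT = 50,000 / ([(1 − (1+r)^−n)/r] × (1+r)) = CHF 481.60

CHF 481.60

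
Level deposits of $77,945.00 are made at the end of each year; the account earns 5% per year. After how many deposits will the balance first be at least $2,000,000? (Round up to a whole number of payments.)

17 payments

Periodic rate r = 0.05 per year.
Ordinary annuity FV: 2,000,000 = 77,945 × [((1+r)^n − 1)/r].
(1+r)^n = 1 + 2,000,000 × r / 77,945, so n = ln(1 + 2,000,000·r/77,945) / ln(1+r) = 16.92.
Round up to a whole number of payments: n = 17.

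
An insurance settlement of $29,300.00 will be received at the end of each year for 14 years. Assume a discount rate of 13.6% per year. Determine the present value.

This is an ordinary annuity: 14 payments of $29,300.00 at the end of each year.
Periodic rate r = 0.136 per year.
PV = PMT × [(1 − (1+r)^−n)/r] = 29,300 × [1 − (1+r)^−14] / r = $179,297.52

$179,297.52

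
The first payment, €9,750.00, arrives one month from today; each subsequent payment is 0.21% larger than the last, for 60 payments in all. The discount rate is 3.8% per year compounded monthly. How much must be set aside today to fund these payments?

€565,231.78

Periodic rate r = 0.038/12 per month; n is counted in months.
Growing ordinary annuity: PV = PMT₁ × [1 − ((1+g)/(1+r))^n] / (r − g) = 9,750 × [1 − ((1+0.0021)/(1+r))^60] / (r − 0.0021) = €565,231.78.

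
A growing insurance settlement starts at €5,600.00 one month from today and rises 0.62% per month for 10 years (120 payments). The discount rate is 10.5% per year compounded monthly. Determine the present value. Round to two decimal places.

Periodic rate r = 0.105/12 per month; n is counted in months.
Growing ordinary annuity: PV = PMT₁ × [1 − ((1+g)/(1+r))^n] / (r − g) = 5,600 × [1 − ((1+0.0062)/(1+r))^120] / (r − 0.0062) = €575,240.18.

€575,240.18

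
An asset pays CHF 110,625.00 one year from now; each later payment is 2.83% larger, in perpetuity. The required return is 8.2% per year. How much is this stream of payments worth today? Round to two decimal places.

Periodic rate r = 0.082 per year.
Growing perpetuity (Gordon): PV = PMT₁ / (r − g) = 110,625 / (r − 0.0283) = CHF 2,060,055.87.

CHF 2,060,055.87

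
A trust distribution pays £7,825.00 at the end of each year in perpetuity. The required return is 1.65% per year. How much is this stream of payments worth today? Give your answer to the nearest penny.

£474,242.42

Periodic rate r = 0.0165 per year.
Level perpetuity: PV = PMT / r = 7,825 / (0.0165) = £474,242.42.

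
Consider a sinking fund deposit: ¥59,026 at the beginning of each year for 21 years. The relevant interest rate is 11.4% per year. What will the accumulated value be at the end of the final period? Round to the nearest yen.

¥4,990,093

This is an annuity due: 21 deposits of ¥59,026 at the beginning of each year.
Periodic rate r = 0.114 per year.
FV = PMT × [((1+r)^n − 1)/r] × (1+r) = 59,026 × [(1+r)^21 − 1] / r × (1+r) = ¥4,990,093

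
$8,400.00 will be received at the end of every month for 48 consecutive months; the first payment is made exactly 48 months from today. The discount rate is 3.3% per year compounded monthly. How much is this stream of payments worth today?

$331,557.47

Ordinary annuity of 48 payments, first payment at period 48.
Periodic rate r = 0.033/12 per month; n is counted in months.
The ordinary-annuity PV formula values the stream one period before the first payment (period 47); discount that back 47 periods:
PV₀ = 8,400 × [1 − (1+r)^−48] / r × (1+r)^−47 = $331,557.47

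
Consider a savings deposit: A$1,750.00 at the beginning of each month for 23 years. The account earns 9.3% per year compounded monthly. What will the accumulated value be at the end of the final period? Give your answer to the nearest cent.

This is an annuity due: 276 deposits of A$1,750.00 at the beginning of each month.
Periodic rate r = 0.093/12 per month; n is counted in months.
FV = PMT × [((1+r)^n − 1)/r] × (1+r) = 1,750 × [(1+r)^276 − 1] / r × (1+r) = A$1,688,745.04

A$1,688,745.04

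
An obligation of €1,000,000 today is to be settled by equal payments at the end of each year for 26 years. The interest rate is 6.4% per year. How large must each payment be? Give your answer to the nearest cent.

Level ordinary annuity; solve PV = PMT × [(1 − (1+r)^−n)/r] for PMT.
Periodic rate r = 0.064 per year.
With n = 26: PMT = 1,000,000 / ([(1 − (1+r)^−n)/r]) = €79,930.54

€79,930.54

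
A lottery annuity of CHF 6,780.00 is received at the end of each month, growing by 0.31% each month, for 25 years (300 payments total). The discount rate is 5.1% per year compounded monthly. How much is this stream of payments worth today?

Periodic rate r = 0.051/12 per month; n is counted in months.
Growing ordinary annuity: PV = PMT₁ × [1 − ((1+g)/(1+r))^n] / (r − g) = 6,780 × [1 − ((1+0.0031)/(1+r))^300] / (r − 0.0031) = CHF 1,714,953.60.

CHF 1,714,953.60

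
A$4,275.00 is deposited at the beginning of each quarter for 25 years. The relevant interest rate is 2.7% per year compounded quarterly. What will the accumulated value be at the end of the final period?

A$611,838.59

This is an annuity due: 100 deposits of A$4,275.00 at the beginning of each quarter.
Periodic rate r = 0.027/4 per quarter; n is counted in quarters.
FV = PMT × [((1+r)^n − 1)/r] × (1+r) = 4,275 × [(1+r)^100 − 1] / r × (1+r) = A$611,838.59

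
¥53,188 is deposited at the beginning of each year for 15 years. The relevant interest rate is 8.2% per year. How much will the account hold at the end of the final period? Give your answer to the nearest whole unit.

¥1,587,126

This is an annuity due: 15 deposits of ¥53,188 at the beginning of each year.
Periodic rate r = 0.082 per year.
FV = PMT × [((1+r)^n − 1)/r] × (1+r) = 53,188 × [(1+r)^15 − 1] / r × (1+r) = ¥1,587,126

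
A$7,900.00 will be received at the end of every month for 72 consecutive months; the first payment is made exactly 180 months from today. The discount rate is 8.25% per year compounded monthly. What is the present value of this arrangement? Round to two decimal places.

Ordinary annuity of 72 payments, first payment at period 180.
Periodic rate r = 0.0825/12 per month; n is counted in months.
The ordinary-annuity PV formula values the stream one period before the first payment (period 179); discount that back 179 periods:
PV₀ = 7,900 × [1 − (1+r)^−72] / r × (1+r)^−179 = A$131,256.47

A$131,256.47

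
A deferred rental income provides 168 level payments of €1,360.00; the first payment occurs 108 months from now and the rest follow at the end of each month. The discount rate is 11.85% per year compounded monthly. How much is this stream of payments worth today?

€38,890.17

Ordinary annuity of 168 payments, first payment at period 108.
Periodic rate r = 0.1185/12 per month; n is counted in months.
The ordinary-annuity PV formula values the stream one period before the first payment (period 107); discount that back 107 periods:
PV₀ = 1,360 × [1 − (1+r)^−168] / r × (1+r)^−107 = €38,890.17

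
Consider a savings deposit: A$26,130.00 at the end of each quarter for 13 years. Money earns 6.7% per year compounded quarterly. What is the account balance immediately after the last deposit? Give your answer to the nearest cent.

A$2,140,513.68

This is an ordinary annuity: 52 deposits of A$26,130.00 at the end of each quarter.
Periodic rate r = 0.067/4 per quarter; n is counted in quarters.
FV = PMT × [((1+r)^n − 1)/r] = 26,130 × [(1+r)^52 − 1] / r = A$2,140,513.68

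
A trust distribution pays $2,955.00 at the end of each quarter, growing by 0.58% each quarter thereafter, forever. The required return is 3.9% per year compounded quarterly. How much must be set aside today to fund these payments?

Periodic rate r = 0.039/4 per quarter.
Growing perpetuity (Gordon): PV = PMT₁ / (r − g) = 2,955 / (r − 0.0058) = $748,101.27.

$748,101.27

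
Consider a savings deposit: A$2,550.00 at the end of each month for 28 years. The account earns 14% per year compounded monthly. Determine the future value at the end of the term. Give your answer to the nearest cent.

A$10,550,381.12

This is an ordinary annuity: 336 deposits of A$2,550.00 at the end of each month.
Periodic rate r = 0.14/12 per month; n is counted in months.
FV = PMT × [((1+r)^n − 1)/r] = 2,550 × [(1+r)^336 − 1] / r = A$10,550,381.12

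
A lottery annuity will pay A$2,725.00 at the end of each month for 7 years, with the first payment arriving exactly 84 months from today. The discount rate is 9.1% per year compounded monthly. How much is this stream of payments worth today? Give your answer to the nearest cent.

A$90,187.31

Ordinary annuity of 84 payments, first payment at period 84.
Periodic rate r = 0.091/12 per month; n is counted in months.
The ordinary-annuity PV formula values the stream one period before the first payment (period 83); discount that back 83 periods:
PV₀ = 2,725 × [1 − (1+r)^−84] / r × (1+r)^−83 = A$90,187.31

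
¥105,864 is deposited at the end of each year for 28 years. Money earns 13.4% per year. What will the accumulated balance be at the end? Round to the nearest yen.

This is an ordinary annuity: 28 deposits of ¥105,864 at the end of each year.
Periodic rate r = 0.134 per year.
FV = PMT × [((1+r)^n − 1)/r] = 105,864 × [(1+r)^28 − 1] / r = ¥25,928,283

¥25,928,283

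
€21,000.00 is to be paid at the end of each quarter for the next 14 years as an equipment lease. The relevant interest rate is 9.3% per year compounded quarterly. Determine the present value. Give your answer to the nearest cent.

€653,870.77

This is an ordinary annuity: 56 payments of €21,000.00 at the end of each quarter.
Periodic rate r = 0.093/4 per quarter; n is counted in quarters.
PV = PMT × [(1 − (1+r)^−n)/r] = 21,000 × [1 − (1+r)^−56] / r = €653,870.77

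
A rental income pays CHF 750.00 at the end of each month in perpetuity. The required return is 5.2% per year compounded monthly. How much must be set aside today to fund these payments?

CHF 173,076.92

Periodic rate r = 0.052/12 per month.
Level perpetuity: PV = PMT / r = 750 / (0.052/12) = CHF 173,076.92.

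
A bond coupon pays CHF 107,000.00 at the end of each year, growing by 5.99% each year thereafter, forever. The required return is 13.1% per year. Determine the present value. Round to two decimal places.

CHF 1,504,922.64

Periodic rate r = 0.131 per year.
Growing perpetuity (Gordon): PV = PMT₁ / (r − g) = 107,000 / (r − 0.0599) = CHF 1,504,922.64.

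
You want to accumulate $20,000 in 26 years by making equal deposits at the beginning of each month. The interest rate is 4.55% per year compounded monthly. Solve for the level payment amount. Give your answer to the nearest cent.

$33.47

Level annuity due; solve FV = PMT × [((1+r)^n − 1)/r] × (1+r) for PMT.
Periodic rate r = 0.0455/12 per month; n is counted in months.
With n = 312: PMT = 20,000 / ([((1+r)^n − 1)/r] × (1+r)) = $33.47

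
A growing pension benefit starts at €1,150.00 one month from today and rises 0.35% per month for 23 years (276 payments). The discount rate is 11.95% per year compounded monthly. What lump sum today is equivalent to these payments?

Periodic rate r = 0.1195/12 per month; n is counted in months.
Growing ordinary annuity: PV = PMT₁ × [1 − ((1+g)/(1+r))^n] / (r − g) = 1,150 × [1 − ((1+0.0035)/(1+r))^276] / (r − 0.0035) = €147,752.19.

€147,752.19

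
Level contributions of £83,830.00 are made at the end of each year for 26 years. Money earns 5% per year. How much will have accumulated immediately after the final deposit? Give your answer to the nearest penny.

£4,284,840.83

This is an ordinary annuity: 26 deposits of £83,830.00 at the end of each year.
Periodic rate r = 0.05 per year.
FV = PMT × [((1+r)^n − 1)/r] = 83,830 × [(1+r)^26 − 1] / r = £4,284,840.83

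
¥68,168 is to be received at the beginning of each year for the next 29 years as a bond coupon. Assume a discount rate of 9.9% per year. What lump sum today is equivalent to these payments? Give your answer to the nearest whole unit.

This is an annuity due: 29 payments of ¥68,168 at the beginning of each year.
Periodic rate r = 0.099 per year.
PV = PMT × [(1 − (1+r)^−n)/r] × (1+r) = 68,168 × [1 − (1+r)^−29] / r × (1+r) = ¥707,755

¥707,755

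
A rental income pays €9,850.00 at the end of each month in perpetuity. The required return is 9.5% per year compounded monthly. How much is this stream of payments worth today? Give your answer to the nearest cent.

Periodic rate r = 0.095/12 per month.
Level perpetuity: PV = PMT / r = 9,850 / (0.095/12) = €1,244,210.53.

€1,244,210.53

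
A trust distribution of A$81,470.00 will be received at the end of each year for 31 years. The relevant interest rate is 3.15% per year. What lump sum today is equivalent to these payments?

This is an ordinary annuity: 31 payments of A$81,470.00 at the end of each year.
Periodic rate r = 0.0315 per year.
PV = PMT × [(1 − (1+r)^−n)/r] = 81,470 × [1 − (1+r)^−31] / r = A$1,597,475.20

A$1,597,475.20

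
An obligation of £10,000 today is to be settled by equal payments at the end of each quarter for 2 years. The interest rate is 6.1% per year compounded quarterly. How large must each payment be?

£1,337.30

Level ordinary annuity; solve PV = PMT × [(1 − (1+r)^−n)/r] for PMT.
Periodic rate r = 0.061/4 per quarter; n is counted in quarters.
With n = 8: PMT = 10,000 / ([(1 − (1+r)^−n)/r]) = £1,337.30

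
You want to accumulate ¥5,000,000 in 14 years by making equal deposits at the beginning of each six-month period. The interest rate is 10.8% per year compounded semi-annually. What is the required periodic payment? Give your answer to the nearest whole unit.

Level annuity due; solve FV = PMT × [((1+r)^n − 1)/r] × (1+r) for PMT.
Periodic rate r = 0.108/2 per half-year; n is counted in half-years.
With n = 28: PMT = 5,000,000 / ([((1+r)^n − 1)/r] × (1+r)) = ¥76,229

¥76,229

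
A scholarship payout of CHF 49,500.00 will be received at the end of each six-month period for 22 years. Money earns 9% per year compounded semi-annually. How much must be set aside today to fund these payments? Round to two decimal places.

This is an ordinary annuity: 44 payments of CHF 49,500.00 at the end of each six-month period.
Periodic rate r = 0.09/2 per half-year; n is counted in half-years.
PV = PMT × [(1 − (1+r)^−n)/r] = 49,500 × [1 − (1+r)^−44] / r = CHF 941,409.96

CHF 941,409.96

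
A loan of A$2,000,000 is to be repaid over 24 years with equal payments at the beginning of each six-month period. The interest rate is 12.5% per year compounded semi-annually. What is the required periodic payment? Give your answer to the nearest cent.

A$124,425.34

Level annuity due; solve PV = PMT × [(1 − (1+r)^−n)/r] × (1+r) for PMT.
Periodic rate r = 0.125/2 per half-year; n is counted in half-years.
With n = 48: PMT = 2,000,000 / ([(1 − (1+r)^−n)/r] × (1+r)) = A$124,425.34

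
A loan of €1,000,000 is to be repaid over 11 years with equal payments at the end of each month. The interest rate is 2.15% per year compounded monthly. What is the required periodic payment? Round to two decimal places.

Level ordinary annuity; solve PV = PMT × [(1 − (1+r)^−n)/r] for PMT.
Periodic rate r = 0.0215/12 per month; n is counted in months.
With n = 132: PMT = 1,000,000 / ([(1 − (1+r)^−n)/r]) = €8,513.62

€8,513.62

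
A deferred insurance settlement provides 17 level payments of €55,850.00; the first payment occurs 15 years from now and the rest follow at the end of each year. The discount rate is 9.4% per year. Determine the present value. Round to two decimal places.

€132,235.00

Ordinary annuity of 17 payments, first payment at period 15.
Periodic rate r = 0.094 per year.
The ordinary-annuity PV formula values the stream one period before the first payment (period 14); discount that back 14 periods:
PV₀ = 55,850 × [1 − (1+r)^−17] / r × (1+r)^−14 = €132,235.00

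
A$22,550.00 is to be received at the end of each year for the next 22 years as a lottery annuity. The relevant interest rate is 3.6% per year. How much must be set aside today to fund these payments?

A$338,695.80

This is an ordinary annuity: 22 payments of A$22,550.00 at the end of each year.
Periodic rate r = 0.036 per year.
PV = PMT × [(1 − (1+r)^−n)/r] = 22,550 × [1 − (1+r)^−22] / r = A$338,695.80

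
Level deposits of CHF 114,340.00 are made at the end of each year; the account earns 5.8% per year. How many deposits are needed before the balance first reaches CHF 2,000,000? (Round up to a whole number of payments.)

13 payments

Periodic rate r = 0.058 per year.
Ordinary annuity FV: 2,000,000 = 114,340 × [((1+r)^n − 1)/r].
(1+r)^n = 1 + 2,000,000 × r / 114,340, so n = ln(1 + 2,000,000·r/114,340) / ln(1+r) = 12.42.
Round up to a whole number of payments: n = 13.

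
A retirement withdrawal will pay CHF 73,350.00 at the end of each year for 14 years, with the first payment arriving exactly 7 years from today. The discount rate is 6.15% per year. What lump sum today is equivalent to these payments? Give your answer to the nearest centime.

CHF 472,176.88

Ordinary annuity of 14 payments, first payment at period 7.
Periodic rate r = 0.0615 per year.
The ordinary-annuity PV formula values the stream one period before the first payment (period 6); discount that back 6 periods:
PV₀ = 73,350 × [1 − (1+r)^−14] / r × (1+r)^−6 = CHF 472,176.88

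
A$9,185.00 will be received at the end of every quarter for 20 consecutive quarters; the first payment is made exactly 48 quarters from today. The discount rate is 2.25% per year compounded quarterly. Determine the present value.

Ordinary annuity of 20 payments, first payment at period 48.
Periodic rate r = 0.0225/4 per quarter; n is counted in quarters.
The ordinary-annuity PV formula values the stream one period before the first payment (period 47); discount that back 47 periods:
PV₀ = 9,185 × [1 − (1+r)^−20] / r × (1+r)^−47 = A$133,125.97

A$133,125.97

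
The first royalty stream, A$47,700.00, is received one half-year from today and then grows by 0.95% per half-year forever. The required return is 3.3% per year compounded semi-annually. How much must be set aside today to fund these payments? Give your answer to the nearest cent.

A$6,814,285.71

Periodic rate r = 0.033/2 per half-year.
Growing perpetuity (Gordon): PV = PMT₁ / (r − g) = 47,700 / (r − 0.0095) = A$6,814,285.71.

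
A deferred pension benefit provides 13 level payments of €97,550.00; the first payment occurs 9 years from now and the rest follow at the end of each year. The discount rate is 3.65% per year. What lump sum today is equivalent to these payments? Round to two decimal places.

Ordinary annuity of 13 payments, first payment at period 9.
Periodic rate r = 0.0365 per year.
The ordinary-annuity PV formula values the stream one period before the first payment (period 8); discount that back 8 periods:
PV₀ = 97,550 × [1 − (1+r)^−13] / r × (1+r)^−8 = €747,362.01

€747,362.01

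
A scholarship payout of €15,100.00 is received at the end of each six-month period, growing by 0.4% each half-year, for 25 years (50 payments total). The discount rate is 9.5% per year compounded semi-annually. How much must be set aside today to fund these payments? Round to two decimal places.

€305,490.17

Periodic rate r = 0.095/2 per half-year; n is counted in half-years.
Growing ordinary annuity: PV = PMT₁ × [1 − ((1+g)/(1+r))^n] / (r − g) = 15,100 × [1 − ((1+0.004)/(1+r))^50] / (r − 0.004) = €305,490.17.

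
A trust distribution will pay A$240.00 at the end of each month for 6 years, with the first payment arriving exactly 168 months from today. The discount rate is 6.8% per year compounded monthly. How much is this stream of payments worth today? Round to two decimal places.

Ordinary annuity of 72 payments, first payment at period 168.
Periodic rate r = 0.068/12 per month; n is counted in months.
The ordinary-annuity PV formula values the stream one period before the first payment (period 167); discount that back 167 periods:
PV₀ = 240 × [1 − (1+r)^−72] / r × (1+r)^−167 = A$5,509.78

A$5,509.78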